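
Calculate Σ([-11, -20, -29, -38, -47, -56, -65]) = (-11) + (-20) + (-29) + (-38) + (-47) + (-56) + (-65)
= -266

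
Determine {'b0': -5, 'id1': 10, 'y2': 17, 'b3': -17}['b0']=-5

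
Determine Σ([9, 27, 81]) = 9 + 27 + 81
= 117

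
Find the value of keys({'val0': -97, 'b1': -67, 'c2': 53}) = ['val0', 'b1', 'c2']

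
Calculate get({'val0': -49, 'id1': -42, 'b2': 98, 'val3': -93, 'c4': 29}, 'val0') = -49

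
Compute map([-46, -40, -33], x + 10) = -46+10=-36, -40+10=-30, -33+10=-23
= [-36, -30, -23]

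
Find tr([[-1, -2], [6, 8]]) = diagonal: (-1) + 8
= 7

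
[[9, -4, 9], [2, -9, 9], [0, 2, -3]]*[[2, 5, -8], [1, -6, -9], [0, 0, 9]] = C[0][0] = (9)*(2) + (-4)*(1) + (9)*(0) = 14
C[0][1] = (9)*(5) + (-4)*(-6) + (9)*(0) = 69
C[0][2] = (9)*(-8) + (-4)*(-9) + (9)*(9) = 45
C[1][0] = (2)*(2) + (-9)*(1) + (9)*(0) = -5
C[1][1] = (2)*(5) + (-9)*(-6) + (9)*(0) = 64
C[1][2] = (2)*(-8) + (-9)*(-9) + (9)*(9) = 146
... (3 more cells)
= [[14, 69, 45], [-5, 64, 146], [2, -12, -45]]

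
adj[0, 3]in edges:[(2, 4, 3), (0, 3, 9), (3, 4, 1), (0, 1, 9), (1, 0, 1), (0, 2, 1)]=9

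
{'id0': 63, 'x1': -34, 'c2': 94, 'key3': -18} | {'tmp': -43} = {'id0': 63, 'x1': -34, 'c2': 94, 'key3': -18, 'tmp': -43}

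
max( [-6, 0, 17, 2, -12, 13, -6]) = 17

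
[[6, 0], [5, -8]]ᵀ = [[6, 5], [0, -8]]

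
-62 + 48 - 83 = -97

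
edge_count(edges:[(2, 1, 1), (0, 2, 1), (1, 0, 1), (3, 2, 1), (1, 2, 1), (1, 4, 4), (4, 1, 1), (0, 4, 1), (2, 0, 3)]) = 9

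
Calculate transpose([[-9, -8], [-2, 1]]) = [[-9, -2], [-8, 1]]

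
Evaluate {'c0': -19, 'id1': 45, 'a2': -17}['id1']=45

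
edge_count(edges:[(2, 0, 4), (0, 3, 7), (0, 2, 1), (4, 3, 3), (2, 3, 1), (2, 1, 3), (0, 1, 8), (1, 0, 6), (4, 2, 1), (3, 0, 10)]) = 10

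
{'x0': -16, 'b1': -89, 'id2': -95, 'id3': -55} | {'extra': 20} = {'x0': -16, 'b1': -89, 'id2': -95, 'id3': -55, 'extra': 20}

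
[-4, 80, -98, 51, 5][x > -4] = [80, 51, 5]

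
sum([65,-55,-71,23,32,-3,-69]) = 65 + (-55) + (-71) + 23 + 32 + (-3) + (-69)
= -78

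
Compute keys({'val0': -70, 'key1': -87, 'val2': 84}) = ['val0', 'key1', 'val2']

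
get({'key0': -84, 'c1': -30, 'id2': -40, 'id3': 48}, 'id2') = -40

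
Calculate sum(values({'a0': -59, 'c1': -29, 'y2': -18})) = -106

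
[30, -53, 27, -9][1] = -53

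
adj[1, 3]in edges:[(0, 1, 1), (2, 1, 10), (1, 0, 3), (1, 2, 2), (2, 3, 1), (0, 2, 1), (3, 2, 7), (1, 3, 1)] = 1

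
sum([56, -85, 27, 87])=56 + (-85) + 27 + 87
= 85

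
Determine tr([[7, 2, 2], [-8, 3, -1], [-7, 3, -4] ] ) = 6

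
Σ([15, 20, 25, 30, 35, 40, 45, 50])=15 + 20 + 25 + 30 + 35 + 40 + 45 + 50
= 260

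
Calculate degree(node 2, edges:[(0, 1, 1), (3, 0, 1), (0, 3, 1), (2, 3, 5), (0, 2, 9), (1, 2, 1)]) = 3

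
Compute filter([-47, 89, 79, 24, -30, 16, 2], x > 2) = [89, 79, 24, 16]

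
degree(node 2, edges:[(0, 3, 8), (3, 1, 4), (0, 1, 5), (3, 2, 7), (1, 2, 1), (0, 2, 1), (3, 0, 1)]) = 3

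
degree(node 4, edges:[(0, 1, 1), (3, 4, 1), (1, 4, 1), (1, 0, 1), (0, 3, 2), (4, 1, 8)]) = 3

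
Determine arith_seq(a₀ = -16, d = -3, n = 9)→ [-16, -19, -22, -25, -28, -31, -34, -37, -40]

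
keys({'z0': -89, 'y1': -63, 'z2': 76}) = ['z0', 'y1', 'z2']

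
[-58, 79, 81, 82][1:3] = [79, 81]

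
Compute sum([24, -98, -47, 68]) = 24 + (-98) + (-47) + 68
= -53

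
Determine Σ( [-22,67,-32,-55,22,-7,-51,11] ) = (-22) + 67 + (-32) + (-55) + 22 + (-7) + (-51) + 11
= -67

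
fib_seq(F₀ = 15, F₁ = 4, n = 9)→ [15, 4, 19, 23, 42, 65, 107, 172, 279]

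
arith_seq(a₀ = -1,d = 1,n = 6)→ [-1, 0, 1, 2, 3, 4]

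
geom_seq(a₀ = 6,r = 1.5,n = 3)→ [6.0, 9.0, 13.5]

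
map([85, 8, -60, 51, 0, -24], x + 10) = [95, 18, -50, 61, 10, -14]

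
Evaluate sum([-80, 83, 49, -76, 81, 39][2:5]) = 54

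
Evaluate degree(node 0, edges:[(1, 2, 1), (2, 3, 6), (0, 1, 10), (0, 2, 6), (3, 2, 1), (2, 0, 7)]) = incident: (0,1), (0,2), (2,0)
= 3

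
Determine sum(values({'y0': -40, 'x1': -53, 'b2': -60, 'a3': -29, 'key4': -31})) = (-40) + (-53) + (-60) + (-29) + (-31)
= -213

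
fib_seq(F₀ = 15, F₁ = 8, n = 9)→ [15, 8, 23, 31, 54, 85, 139, 224, 363]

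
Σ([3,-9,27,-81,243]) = 183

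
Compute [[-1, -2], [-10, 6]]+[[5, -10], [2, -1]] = [[4, -12], [-8, 5]]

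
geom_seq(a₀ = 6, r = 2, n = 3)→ [6, 12, 24]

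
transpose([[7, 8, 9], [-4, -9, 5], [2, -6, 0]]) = [[7, -4, 2], [8, -9, -6], [9, 5, 0]]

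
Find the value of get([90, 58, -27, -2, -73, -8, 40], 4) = -73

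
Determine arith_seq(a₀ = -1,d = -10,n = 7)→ [-1, -11, -21, -31, -41, -51, -61]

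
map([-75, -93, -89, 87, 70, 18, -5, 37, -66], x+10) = -75+10=-65, -93+10=-83, -89+10=-79, 87+10=97, 70+10=80, 18+10=28, -5+10=5, 37+10=47, -66+10=-56
= [-65, -83, -79, 97, 80, 28, 5, 47, -56]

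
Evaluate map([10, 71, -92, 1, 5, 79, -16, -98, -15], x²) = [100, 5041, 8464, 1, 25, 6241, 256, 9604, 225]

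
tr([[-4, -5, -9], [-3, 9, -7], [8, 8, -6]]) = -1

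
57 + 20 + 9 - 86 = 0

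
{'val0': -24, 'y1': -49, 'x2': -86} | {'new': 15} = {'val0': -24, 'y1': -49, 'x2': -86, 'new': 15}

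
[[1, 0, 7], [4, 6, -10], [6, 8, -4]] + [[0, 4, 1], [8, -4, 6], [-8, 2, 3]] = [[1, 4, 8], [12, 2, -4], [-2, 10, -1]]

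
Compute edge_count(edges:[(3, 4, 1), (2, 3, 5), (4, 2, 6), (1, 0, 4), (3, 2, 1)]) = 5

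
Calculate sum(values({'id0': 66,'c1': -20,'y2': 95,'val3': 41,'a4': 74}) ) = 66 + (-20) + 95 + 41 + 74
= 256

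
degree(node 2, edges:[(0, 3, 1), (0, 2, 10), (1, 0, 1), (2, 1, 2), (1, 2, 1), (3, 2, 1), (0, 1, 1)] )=4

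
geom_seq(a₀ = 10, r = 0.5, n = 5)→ a_0 = 10*0.5^0 = 10.0
a_1 = 10*0.5^1 = 5.0
a_2 = 10*0.5^2 = 2.5
...
= [10.0, 5.0, 2.5, 1.25, 0.625]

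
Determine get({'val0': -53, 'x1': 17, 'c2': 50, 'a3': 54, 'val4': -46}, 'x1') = 17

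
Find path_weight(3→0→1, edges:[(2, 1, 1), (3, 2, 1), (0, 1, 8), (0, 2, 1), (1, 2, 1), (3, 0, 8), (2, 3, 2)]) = w(3→0)=8 + w(0→1)=8
= 16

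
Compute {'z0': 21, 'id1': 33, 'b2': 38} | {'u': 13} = {'z0': 21, 'id1': 33, 'b2': 38, 'u': 13}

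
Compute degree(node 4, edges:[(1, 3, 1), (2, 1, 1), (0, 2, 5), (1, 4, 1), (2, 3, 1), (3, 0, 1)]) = 1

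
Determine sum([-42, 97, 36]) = (-42) + 97 + 36
= 91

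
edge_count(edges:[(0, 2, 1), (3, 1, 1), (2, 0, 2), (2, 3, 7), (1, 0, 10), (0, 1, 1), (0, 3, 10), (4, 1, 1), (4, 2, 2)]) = 9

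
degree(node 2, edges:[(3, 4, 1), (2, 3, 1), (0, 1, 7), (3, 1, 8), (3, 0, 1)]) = 1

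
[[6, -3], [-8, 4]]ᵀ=[[6, -8], [-3, 4]]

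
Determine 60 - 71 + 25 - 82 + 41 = -27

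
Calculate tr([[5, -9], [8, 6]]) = 11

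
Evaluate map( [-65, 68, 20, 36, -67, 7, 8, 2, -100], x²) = (-65)²=4225, (68)²=4624, (20)²=400, (36)²=1296, (-67)²=4489, (7)²=49, (8)²=64, (2)²=4, (-100)²=10000
= [4225, 4624, 400, 1296, 4489, 49, 64, 4, 10000]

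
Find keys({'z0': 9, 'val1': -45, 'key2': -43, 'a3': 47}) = ['z0', 'val1', 'key2', 'a3']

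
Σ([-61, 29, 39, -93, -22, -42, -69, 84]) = (-61) + 29 + 39 + (-93) + (-22) + (-42) + (-69) + 84
= -135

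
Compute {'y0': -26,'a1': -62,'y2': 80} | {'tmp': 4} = {'y0': -26, 'a1': -62, 'y2': 80, 'tmp': 4}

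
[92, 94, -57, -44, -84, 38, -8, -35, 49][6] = -8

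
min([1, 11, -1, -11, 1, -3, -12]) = -12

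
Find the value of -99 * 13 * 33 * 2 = -84942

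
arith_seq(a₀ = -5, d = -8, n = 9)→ a_0 = -5 + 0*-8 = -5
a_1 = -5 + 1*-8 = -13
a_2 = -5 + 2*-8 = -21
...
= [-5, -13, -21, -29, -37, -45, -53, -61, -69]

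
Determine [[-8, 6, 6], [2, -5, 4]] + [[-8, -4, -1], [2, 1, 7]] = [[-16, 2, 5], [4, -4, 11]]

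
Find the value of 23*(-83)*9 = -17181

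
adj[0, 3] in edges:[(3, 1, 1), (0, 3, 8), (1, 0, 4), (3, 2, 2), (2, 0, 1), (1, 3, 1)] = 8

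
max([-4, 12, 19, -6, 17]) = 19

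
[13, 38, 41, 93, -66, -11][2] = 41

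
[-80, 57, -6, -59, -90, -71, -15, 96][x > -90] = [-80, 57, -6, -59, -71, -15, 96]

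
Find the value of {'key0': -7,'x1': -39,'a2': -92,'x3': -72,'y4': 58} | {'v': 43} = {'key0': -7, 'x1': -39, 'a2': -92, 'x3': -72, 'y4': 58, 'v': 43}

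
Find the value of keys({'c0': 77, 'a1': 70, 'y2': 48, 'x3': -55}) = ['c0', 'a1', 'y2', 'x3']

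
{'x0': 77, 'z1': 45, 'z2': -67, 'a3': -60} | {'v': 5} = {'x0': 77, 'z1': 45, 'z2': -67, 'a3': -60, 'v': 5}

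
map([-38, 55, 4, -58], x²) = [1444, 3025, 16, 3364]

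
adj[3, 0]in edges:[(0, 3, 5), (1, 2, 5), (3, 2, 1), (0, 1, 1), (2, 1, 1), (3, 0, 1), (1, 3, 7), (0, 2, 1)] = 1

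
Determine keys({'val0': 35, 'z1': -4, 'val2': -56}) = ['val0', 'z1', 'val2']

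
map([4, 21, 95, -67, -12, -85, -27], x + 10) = [14, 31, 105, -57, -2, -75, -17]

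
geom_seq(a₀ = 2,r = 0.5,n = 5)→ [2.0, 1.0, 0.5, 0.25, 0.125]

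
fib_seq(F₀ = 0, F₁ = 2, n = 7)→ [0, 2, 2, 4, 6, 10, 16]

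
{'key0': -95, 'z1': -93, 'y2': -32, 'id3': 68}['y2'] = -32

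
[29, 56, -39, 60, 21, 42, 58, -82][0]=29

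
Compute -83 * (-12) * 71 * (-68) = -4808688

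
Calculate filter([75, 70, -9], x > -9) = keep x where x > -9: 75✓, 70✓, -9✗
= [75, 70]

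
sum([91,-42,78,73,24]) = 224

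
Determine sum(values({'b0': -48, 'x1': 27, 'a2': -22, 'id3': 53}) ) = (-48) + 27 + (-22) + 53
= 10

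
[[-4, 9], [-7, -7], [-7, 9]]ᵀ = [[-4, -7, -7], [9, -7, 9]]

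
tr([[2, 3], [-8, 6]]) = diagonal: 2 + 6
= 8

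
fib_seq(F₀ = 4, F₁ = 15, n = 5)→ [4, 15, 19, 34, 53]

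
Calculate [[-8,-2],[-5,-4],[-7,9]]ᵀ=[[-8, -5, -7], [-2, -4, 9]]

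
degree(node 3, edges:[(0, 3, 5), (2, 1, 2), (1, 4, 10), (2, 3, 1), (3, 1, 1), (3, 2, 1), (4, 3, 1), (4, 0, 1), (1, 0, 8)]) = incident: (0,3), (2,3), (3,1), (3,2), (4,3)
= 5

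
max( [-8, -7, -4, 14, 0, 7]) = 14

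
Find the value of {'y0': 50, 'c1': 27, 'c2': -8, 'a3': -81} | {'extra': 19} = {'y0': 50, 'c1': 27, 'c2': -8, 'a3': -81, 'extra': 19}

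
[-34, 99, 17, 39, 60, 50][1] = 99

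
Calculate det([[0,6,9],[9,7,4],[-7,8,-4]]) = (1)*(0)*det([[7, 4], [8, -4]]) + (-1)*(6)*det([[9, 4], [-7, -4]]) + (1)*(9)*det([[9, 7], [-7, 8]])
= 0 + 48 + 1089
= 1137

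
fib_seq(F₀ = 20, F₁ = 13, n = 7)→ F_2 = F_1 + F_0 = 33
F_3 = F_2 + F_1 = 46
F_4 = F_3 + F_2 = 79
...
= [20, 13, 33, 46, 79, 125, 204]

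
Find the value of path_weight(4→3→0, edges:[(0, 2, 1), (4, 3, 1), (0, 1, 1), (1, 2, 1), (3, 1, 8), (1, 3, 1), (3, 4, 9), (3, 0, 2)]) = 3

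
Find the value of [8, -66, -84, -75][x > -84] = [8, -66, -75]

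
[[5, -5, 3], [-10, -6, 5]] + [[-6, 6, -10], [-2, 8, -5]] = [[-1, 1, -7], [-12, 2, 0]]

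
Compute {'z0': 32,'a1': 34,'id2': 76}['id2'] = 76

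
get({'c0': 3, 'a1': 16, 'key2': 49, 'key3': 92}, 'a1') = 16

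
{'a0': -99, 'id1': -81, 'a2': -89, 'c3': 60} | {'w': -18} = {'a0': -99, 'id1': -81, 'a2': -89, 'c3': 60, 'w': -18}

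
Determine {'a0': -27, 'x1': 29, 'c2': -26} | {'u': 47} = {'a0': -27, 'x1': 29, 'c2': -26, 'u': 47}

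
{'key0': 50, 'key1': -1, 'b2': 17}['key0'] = 50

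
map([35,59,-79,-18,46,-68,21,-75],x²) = [1225, 3481, 6241, 324, 2116, 4624, 441, 5625]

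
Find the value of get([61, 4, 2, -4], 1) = 4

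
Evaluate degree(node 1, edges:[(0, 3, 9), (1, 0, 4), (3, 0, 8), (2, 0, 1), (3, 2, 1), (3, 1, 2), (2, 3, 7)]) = 2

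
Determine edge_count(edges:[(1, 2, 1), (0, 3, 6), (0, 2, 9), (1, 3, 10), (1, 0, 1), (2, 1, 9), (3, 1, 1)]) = 7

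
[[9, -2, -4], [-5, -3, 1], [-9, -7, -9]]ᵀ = [[9, -5, -9], [-2, -3, -7], [-4, 1, -9]]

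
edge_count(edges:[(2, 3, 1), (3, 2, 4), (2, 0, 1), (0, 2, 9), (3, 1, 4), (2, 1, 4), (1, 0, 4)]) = 7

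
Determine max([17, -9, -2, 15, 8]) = 17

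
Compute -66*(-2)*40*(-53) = -279840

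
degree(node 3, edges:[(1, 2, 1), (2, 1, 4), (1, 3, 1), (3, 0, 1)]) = 2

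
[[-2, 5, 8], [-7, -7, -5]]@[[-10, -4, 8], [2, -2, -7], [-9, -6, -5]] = [[-42, -50, -91], [101, 72, 18]]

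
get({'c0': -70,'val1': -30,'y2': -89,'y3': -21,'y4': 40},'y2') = -89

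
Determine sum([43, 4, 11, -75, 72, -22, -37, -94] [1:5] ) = 12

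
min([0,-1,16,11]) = -1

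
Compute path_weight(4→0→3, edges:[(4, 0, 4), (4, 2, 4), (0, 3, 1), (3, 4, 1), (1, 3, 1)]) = w(4→0)=4 + w(0→3)=1
= 5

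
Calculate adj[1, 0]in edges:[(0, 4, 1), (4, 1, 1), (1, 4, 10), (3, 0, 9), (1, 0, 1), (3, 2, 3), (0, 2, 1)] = 1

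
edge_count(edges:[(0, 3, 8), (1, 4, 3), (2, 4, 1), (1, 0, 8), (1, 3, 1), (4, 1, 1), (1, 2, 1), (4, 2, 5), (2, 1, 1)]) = 9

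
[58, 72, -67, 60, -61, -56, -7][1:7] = [72, -67, 60, -61, -56, -7]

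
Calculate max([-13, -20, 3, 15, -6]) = 15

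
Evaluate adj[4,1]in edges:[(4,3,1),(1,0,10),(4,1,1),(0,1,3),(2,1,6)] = 1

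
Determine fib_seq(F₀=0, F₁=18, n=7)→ [0, 18, 18, 36, 54, 90, 144]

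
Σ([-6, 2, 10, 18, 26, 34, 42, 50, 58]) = 234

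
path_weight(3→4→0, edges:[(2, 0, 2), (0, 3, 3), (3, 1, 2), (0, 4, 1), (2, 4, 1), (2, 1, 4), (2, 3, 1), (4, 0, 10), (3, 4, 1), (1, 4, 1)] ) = 11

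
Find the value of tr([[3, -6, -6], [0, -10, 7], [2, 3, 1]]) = diagonal: 3 + (-10) + 1
= -6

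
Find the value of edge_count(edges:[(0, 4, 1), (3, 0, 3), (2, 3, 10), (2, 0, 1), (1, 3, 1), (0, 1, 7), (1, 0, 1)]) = 7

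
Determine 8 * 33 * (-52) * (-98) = 1345344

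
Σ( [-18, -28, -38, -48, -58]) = -190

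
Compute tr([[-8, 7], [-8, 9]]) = diagonal: (-8) + 9
= 1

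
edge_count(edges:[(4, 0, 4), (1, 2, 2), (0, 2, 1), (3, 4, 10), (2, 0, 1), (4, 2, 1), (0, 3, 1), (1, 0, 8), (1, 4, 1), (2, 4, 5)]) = 10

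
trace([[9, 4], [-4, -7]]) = 2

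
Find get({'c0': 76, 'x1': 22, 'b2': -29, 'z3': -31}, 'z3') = -31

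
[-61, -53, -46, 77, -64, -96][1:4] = [-53, -46, 77]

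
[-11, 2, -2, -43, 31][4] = 31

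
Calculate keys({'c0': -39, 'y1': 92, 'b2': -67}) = ['c0', 'y1', 'b2']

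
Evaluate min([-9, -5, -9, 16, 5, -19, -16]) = -19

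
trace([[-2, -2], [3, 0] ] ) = diagonal: (-2) + 0
= -2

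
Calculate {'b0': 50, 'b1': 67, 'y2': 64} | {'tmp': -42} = {'b0': 50, 'b1': 67, 'y2': 64, 'tmp': -42}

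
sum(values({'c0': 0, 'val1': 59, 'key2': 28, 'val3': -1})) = 86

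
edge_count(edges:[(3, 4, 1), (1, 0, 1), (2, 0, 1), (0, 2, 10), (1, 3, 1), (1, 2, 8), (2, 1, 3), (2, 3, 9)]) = 8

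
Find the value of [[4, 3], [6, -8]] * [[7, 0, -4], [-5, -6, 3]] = [[13, -18, -7], [82, 48, -48]]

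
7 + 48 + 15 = 70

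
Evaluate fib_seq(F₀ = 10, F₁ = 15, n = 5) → [10, 15, 25, 40, 65]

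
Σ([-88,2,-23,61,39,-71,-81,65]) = -96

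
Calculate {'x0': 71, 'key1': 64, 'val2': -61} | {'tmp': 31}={'x0': 71, 'key1': 64, 'val2': -61, 'tmp': 31}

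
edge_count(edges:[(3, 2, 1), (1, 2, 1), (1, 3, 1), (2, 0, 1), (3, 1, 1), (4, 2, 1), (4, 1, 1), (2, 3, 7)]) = 8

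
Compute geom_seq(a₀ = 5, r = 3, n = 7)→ [5, 15, 45, 135, 405, 1215, 3645]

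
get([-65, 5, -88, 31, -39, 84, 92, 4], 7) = 4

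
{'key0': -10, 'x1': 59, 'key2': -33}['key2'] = -33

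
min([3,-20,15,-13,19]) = -20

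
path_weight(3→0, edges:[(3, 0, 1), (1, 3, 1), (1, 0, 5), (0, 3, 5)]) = 1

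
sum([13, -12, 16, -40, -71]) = -94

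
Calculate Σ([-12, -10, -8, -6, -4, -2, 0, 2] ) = (-12) + (-10) + (-8) + (-6) + (-4) + (-2) + 0 + 2
= -40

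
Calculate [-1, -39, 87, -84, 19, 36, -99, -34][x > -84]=[-1, -39, 87, 19, 36, -34]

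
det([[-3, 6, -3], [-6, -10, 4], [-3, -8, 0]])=(1)*(-3)*det([[-10, 4], [-8, 0]]) + (-1)*(6)*det([[-6, 4], [-3, 0]]) + (1)*(-3)*det([[-6, -10], [-3, -8]])
= -96 + -72 + -54
= -222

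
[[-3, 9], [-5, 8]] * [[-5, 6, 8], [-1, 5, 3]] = C[0][0] = (-3)*(-5) + (9)*(-1) = 6
C[0][1] = (-3)*(6) + (9)*(5) = 27
C[0][2] = (-3)*(8) + (9)*(3) = 3
C[1][0] = (-5)*(-5) + (8)*(-1) = 17
C[1][1] = (-5)*(6) + (8)*(5) = 10
C[1][2] = (-5)*(8) + (8)*(3) = -16
= [[6, 27, 3], [17, 10, -16]]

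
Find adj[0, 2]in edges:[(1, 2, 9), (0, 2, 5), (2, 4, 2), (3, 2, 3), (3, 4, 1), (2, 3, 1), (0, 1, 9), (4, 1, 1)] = 5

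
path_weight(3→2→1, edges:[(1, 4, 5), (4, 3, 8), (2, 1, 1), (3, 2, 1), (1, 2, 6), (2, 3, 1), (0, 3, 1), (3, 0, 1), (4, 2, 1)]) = w(3→2)=1 + w(2→1)=1
= 2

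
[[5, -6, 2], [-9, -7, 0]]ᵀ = [[5, -9], [-6, -7], [2, 0]]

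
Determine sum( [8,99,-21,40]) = 8 + 99 + (-21) + 40
= 126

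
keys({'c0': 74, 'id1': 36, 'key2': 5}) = ['c0', 'id1', 'key2']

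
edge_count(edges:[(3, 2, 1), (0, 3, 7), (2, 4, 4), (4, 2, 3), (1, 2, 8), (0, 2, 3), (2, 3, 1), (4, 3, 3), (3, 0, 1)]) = 9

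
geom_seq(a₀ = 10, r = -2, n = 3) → [10, -20, 40]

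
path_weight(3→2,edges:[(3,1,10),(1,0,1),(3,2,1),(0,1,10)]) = w(3→2)=1
= 1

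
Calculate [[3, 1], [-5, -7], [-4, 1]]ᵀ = [[3, -5, -4], [1, -7, 1]]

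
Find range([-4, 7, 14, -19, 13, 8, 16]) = 35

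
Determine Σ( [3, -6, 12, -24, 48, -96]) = 3 + -6 + 12 + -24 + 48 + -96
= -63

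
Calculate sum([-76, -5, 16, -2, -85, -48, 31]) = -169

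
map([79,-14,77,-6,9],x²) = (79)²=6241, (-14)²=196, (77)²=5929, (-6)²=36, (9)²=81
= [6241, 196, 5929, 36, 81]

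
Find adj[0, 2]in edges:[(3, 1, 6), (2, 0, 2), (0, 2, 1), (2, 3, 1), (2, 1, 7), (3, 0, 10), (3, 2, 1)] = 1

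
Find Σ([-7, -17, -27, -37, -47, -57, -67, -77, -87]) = (-7) + (-17) + (-27) + (-37) + (-47) + (-57) + (-67) + (-77) + (-87)
= -423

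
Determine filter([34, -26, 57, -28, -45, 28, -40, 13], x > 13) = keep x where x > 13: 34✓, -26✗, 57✓, -28✗, -45✗, 28✓, -40✗, 13✗
= [34, 57, 28]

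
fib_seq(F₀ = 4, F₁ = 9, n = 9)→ F_2 = F_1 + F_0 = 13
F_3 = F_2 + F_1 = 22
F_4 = F_3 + F_2 = 35
...
= [4, 9, 13, 22, 35, 57, 92, 149, 241]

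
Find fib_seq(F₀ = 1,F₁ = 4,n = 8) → [1, 4, 5, 9, 14, 23, 37, 60]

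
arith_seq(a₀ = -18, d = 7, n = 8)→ a_0 = -18 + 0*7 = -18
a_1 = -18 + 1*7 = -11
a_2 = -18 + 2*7 = -4
...
= [-18, -11, -4, 3, 10, 17, 24, 31]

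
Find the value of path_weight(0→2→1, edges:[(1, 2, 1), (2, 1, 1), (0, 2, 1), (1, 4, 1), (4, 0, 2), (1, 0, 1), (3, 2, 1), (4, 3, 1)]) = 2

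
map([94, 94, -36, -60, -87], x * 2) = 94*2=188, 94*2=188, -36*2=-72, -60*2=-120, -87*2=-174
= [188, 188, -72, -120, -174]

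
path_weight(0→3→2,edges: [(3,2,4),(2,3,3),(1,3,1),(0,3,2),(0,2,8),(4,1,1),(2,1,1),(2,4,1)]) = w(0→3)=2 + w(3→2)=4
= 6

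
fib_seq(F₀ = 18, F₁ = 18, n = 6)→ F_2 = F_1 + F_0 = 36
F_3 = F_2 + F_1 = 54
F_4 = F_3 + F_2 = 90
...
= [18, 18, 36, 54, 90, 144]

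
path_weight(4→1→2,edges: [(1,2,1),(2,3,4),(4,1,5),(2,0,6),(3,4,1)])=6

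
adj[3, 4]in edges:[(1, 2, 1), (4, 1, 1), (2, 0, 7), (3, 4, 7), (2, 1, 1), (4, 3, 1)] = 7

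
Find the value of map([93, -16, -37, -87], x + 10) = 93+10=103, -16+10=-6, -37+10=-27, -87+10=-77
= [103, -6, -27, -77]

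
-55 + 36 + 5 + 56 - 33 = 9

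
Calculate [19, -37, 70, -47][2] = 70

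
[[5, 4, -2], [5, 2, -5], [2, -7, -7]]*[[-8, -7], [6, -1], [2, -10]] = [[-20, -19], [-38, 13], [-72, 63]]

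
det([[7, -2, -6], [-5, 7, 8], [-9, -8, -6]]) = -260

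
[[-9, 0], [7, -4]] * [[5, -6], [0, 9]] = C[0][0] = (-9)*(5) + (0)*(0) = -45
C[0][1] = (-9)*(-6) + (0)*(9) = 54
C[1][0] = (7)*(5) + (-4)*(0) = 35
C[1][1] = (7)*(-6) + (-4)*(9) = -78
= [[-45, 54], [35, -78]]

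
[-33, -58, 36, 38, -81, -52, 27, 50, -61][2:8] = [36, 38, -81, -52, 27, 50]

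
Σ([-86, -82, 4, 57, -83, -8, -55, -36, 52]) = (-86) + (-82) + 4 + 57 + (-83) + (-8) + (-55) + (-36) + 52
= -237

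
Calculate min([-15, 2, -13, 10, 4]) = -15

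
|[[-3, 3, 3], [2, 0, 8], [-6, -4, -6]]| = (1)*(-3)*det([[0, 8], [-4, -6]]) + (-1)*(3)*det([[2, 8], [-6, -6]]) + (1)*(3)*det([[2, 0], [-6, -4]])
= -96 + -108 + -24
= -228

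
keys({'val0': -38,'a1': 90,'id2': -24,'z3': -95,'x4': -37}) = ['val0', 'a1', 'id2', 'z3', 'x4']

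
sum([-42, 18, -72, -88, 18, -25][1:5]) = slice → [18, -72, -88, 18]
18 + (-72) + (-88) + 18
= -124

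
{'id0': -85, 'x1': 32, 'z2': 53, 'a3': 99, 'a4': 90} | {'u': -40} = {'id0': -85, 'x1': 32, 'z2': 53, 'a3': 99, 'a4': 90, 'u': -40}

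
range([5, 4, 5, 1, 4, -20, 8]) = 28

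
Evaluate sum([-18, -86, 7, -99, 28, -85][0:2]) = slice → [-18, -86]
(-18) + (-86)
= -104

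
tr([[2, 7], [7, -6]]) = diagonal: 2 + (-6)
= -4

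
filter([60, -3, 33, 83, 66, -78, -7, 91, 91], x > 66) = keep x where x > 66: 60✗, -3✗, 33✗, 83✓, 66✗, -78✗, -7✗, 91✓, 91✓
= [83, 91, 91]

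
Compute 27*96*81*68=14276736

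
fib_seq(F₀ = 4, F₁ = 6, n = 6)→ [4, 6, 10, 16, 26, 42]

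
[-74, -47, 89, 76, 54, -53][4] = 54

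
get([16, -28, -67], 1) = -28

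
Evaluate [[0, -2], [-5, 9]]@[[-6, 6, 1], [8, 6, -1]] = [[-16, -12, 2], [102, 24, -14]]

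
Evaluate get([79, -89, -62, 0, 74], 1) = -89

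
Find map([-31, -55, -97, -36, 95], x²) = (-31)²=961, (-55)²=3025, (-97)²=9409, (-36)²=1296, (95)²=9025
= [961, 3025, 9409, 1296, 9025]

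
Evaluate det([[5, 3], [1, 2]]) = (5)*(2) - (3)*(1)
= 7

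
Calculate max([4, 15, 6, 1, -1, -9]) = 15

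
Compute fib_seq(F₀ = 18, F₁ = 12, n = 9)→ F_2 = F_1 + F_0 = 30
F_3 = F_2 + F_1 = 42
F_4 = F_3 + F_2 = 72
...
= [18, 12, 30, 42, 72, 114, 186, 300, 486]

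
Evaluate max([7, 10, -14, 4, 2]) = 10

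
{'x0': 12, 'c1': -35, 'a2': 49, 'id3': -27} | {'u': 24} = {'x0': 12, 'c1': -35, 'a2': 49, 'id3': -27, 'u': 24}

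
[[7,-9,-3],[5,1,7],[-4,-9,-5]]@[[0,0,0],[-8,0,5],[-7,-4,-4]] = C[0][0] = (7)*(0) + (-9)*(-8) + (-3)*(-7) = 93
C[0][1] = (7)*(0) + (-9)*(0) + (-3)*(-4) = 12
C[0][2] = (7)*(0) + (-9)*(5) + (-3)*(-4) = -33
C[1][0] = (5)*(0) + (1)*(-8) + (7)*(-7) = -57
C[1][1] = (5)*(0) + (1)*(0) + (7)*(-4) = -28
C[1][2] = (5)*(0) + (1)*(5) + (7)*(-4) = -23
... (3 more cells)
= [[93, 12, -33], [-57, -28, -23], [107, 20, -25]]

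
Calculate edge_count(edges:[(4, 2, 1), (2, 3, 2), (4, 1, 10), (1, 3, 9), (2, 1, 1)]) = 5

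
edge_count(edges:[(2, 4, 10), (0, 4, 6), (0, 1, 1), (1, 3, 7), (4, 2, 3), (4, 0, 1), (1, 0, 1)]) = 7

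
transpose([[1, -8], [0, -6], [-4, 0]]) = [[1, 0, -4], [-8, -6, 0]]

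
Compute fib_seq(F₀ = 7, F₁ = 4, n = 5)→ F_2 = F_1 + F_0 = 11
F_3 = F_2 + F_1 = 15
F_4 = F_3 + F_2 = 26
= [7, 4, 11, 15, 26]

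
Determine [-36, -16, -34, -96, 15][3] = -96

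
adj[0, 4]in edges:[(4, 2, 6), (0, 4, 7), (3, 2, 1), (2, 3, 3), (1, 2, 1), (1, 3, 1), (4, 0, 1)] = 7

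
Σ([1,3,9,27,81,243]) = 1 + 3 + 9 + 27 + 81 + 243
= 364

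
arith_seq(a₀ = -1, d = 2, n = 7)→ [-1, 1, 3, 5, 7, 9, 11]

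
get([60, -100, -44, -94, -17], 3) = -94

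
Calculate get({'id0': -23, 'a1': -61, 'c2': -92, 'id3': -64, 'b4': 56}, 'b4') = 56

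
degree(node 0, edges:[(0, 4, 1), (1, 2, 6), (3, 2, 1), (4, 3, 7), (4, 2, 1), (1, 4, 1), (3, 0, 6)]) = 2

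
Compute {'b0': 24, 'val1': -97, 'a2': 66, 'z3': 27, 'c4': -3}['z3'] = 27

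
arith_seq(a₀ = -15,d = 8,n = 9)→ a_0 = -15 + 0*8 = -15
a_1 = -15 + 1*8 = -7
a_2 = -15 + 2*8 = 1
...
= [-15, -7, 1, 9, 17, 25, 33, 41, 49]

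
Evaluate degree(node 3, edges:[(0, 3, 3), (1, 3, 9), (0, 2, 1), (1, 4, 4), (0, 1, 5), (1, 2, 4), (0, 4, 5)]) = 2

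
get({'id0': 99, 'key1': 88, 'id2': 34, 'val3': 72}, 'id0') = 99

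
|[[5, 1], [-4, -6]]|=-26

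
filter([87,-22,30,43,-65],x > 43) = [87]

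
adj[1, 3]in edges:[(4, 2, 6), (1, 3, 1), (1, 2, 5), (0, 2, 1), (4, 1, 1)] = 1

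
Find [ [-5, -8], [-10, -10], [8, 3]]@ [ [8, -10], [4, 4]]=C[0][0] = (-5)*(8) + (-8)*(4) = -72
C[0][1] = (-5)*(-10) + (-8)*(4) = 18
C[1][0] = (-10)*(8) + (-10)*(4) = -120
C[1][1] = (-10)*(-10) + (-10)*(4) = 60
C[2][0] = (8)*(8) + (3)*(4) = 76
C[2][1] = (8)*(-10) + (3)*(4) = -68
= [[-72, 18], [-120, 60], [76, -68]]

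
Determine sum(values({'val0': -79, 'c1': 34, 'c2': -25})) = (-79) + 34 + (-25)
= -70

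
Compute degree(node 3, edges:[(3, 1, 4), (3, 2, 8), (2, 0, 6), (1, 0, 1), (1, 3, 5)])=incident: (3,1), (3,2), (1,3)
= 3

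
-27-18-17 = -62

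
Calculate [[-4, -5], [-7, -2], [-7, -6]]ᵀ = [[-4, -7, -7], [-5, -2, -6]]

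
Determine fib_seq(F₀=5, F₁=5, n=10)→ F_2 = F_1 + F_0 = 10
F_3 = F_2 + F_1 = 15
F_4 = F_3 + F_2 = 25
...
= [5, 5, 10, 15, 25, 40, 65, 105, 170, 275]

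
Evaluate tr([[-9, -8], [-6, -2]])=-11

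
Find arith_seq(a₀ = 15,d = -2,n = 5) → [15, 13, 11, 9, 7]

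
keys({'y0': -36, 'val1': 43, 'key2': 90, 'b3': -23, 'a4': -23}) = ['y0', 'val1', 'key2', 'b3', 'a4']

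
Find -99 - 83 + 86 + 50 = -46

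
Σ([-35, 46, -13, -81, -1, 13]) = (-35) + 46 + (-13) + (-81) + (-1) + 13
= -71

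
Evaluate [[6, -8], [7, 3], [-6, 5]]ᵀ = [[6, 7, -6], [-8, 3, 5]]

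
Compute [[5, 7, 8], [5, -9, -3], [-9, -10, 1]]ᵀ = [[5, 5, -9], [7, -9, -10], [8, -3, 1]]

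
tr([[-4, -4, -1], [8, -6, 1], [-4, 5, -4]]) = -14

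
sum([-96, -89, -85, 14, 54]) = -202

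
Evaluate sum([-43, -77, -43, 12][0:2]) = slice → [-43, -77]
(-43) + (-77)
= -120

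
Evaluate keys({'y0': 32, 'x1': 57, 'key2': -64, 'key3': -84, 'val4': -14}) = ['y0', 'x1', 'key2', 'key3', 'val4']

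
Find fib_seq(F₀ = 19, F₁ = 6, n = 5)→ F_2 = F_1 + F_0 = 25
F_3 = F_2 + F_1 = 31
F_4 = F_3 + F_2 = 56
= [19, 6, 25, 31, 56]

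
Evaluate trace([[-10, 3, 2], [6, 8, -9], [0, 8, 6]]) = diagonal: (-10) + 8 + 6
= 4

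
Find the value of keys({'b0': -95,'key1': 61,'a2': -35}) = ['b0', 'key1', 'a2']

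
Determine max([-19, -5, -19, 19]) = 19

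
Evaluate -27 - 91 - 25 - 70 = -213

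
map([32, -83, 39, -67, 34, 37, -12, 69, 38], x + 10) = 32+10=42, -83+10=-73, 39+10=49, -67+10=-57, 34+10=44, 37+10=47, -12+10=-2, 69+10=79, 38+10=48
= [42, -73, 49, -57, 44, 47, -2, 79, 48]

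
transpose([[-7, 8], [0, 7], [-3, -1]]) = [[-7, 0, -3], [8, 7, -1]]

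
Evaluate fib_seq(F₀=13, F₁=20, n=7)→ F_2 = F_1 + F_0 = 33
F_3 = F_2 + F_1 = 53
F_4 = F_3 + F_2 = 86
...
= [13, 20, 33, 53, 86, 139, 225]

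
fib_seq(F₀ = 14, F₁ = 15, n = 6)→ F_2 = F_1 + F_0 = 29
F_3 = F_2 + F_1 = 44
F_4 = F_3 + F_2 = 73
...
= [14, 15, 29, 44, 73, 117]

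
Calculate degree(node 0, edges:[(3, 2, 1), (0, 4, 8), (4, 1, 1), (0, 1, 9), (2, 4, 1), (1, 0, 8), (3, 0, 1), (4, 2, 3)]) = 4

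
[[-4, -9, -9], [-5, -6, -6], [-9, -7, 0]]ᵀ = [[-4, -5, -9], [-9, -6, -7], [-9, -6, 0]]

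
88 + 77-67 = 98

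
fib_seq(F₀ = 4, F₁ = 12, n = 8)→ [4, 12, 16, 28, 44, 72, 116, 188]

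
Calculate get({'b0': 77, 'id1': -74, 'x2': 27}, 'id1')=-74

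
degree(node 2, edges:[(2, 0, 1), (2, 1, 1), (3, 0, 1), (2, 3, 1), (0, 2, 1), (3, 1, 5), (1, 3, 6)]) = incident: (2,0), (2,1), (2,3), (0,2)
= 4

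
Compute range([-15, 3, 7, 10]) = 25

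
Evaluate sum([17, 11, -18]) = 10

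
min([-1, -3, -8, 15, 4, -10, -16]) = -16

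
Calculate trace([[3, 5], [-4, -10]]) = -7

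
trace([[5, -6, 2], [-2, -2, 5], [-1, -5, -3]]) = 0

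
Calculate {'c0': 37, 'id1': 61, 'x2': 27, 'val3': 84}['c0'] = 37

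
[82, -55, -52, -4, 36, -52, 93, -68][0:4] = [82, -55, -52, -4]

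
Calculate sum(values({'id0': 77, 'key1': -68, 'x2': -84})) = 77 + (-68) + (-84)
= -75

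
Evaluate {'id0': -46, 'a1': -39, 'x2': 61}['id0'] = -46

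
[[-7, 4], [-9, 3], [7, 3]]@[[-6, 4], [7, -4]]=[[70, -44], [75, -48], [-21, 16]]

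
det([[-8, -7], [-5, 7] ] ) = (-8)*(7) - (-7)*(-5)
= -91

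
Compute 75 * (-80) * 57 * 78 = -26676000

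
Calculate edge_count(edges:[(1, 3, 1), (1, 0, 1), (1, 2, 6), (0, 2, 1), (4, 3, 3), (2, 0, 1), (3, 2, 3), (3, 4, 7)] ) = 8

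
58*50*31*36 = 3236400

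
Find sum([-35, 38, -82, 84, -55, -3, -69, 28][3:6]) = 26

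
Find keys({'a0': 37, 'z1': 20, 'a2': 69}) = ['a0', 'z1', 'a2']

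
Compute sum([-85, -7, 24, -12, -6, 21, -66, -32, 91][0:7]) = slice → [-85, -7, 24, -12, -6, 21, -66]
(-85) + (-7) + 24 + (-12) + (-6) + 21 + (-66)
= -131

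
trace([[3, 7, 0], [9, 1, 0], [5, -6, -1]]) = diagonal: 3 + 1 + (-1)
= 3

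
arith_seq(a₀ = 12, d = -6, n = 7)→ a_0 = 12 + 0*-6 = 12
a_1 = 12 + 1*-6 = 6
a_2 = 12 + 2*-6 = 0
...
= [12, 6, 0, -6, -12, -18, -24]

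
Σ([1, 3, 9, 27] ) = 1 + 3 + 9 + 27
= 40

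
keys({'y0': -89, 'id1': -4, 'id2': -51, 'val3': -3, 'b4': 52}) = ['y0', 'id1', 'id2', 'val3', 'b4']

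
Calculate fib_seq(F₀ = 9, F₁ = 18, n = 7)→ [9, 18, 27, 45, 72, 117, 189]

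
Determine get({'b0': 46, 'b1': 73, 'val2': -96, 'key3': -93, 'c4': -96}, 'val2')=-96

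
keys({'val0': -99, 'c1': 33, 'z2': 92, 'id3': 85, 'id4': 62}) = ['val0', 'c1', 'z2', 'id3', 'id4']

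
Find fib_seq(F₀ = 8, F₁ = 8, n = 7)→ F_2 = F_1 + F_0 = 16
F_3 = F_2 + F_1 = 24
F_4 = F_3 + F_2 = 40
...
= [8, 8, 16, 24, 40, 64, 104]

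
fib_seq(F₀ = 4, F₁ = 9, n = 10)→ F_2 = F_1 + F_0 = 13
F_3 = F_2 + F_1 = 22
F_4 = F_3 + F_2 = 35
...
= [4, 9, 13, 22, 35, 57, 92, 149, 241, 390]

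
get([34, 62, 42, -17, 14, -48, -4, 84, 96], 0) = 34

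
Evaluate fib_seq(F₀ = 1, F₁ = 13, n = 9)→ [1, 13, 14, 27, 41, 68, 109, 177, 286]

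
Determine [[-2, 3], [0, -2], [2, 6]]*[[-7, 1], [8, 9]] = C[0][0] = (-2)*(-7) + (3)*(8) = 38
C[0][1] = (-2)*(1) + (3)*(9) = 25
C[1][0] = (0)*(-7) + (-2)*(8) = -16
C[1][1] = (0)*(1) + (-2)*(9) = -18
C[2][0] = (2)*(-7) + (6)*(8) = 34
C[2][1] = (2)*(1) + (6)*(9) = 56
= [[38, 25], [-16, -18], [34, 56]]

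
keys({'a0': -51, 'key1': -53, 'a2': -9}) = ['a0', 'key1', 'a2']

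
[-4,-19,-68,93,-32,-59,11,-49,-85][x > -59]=keep x where x > -59: -4✓, -19✓, -68✗, 93✓, -32✓, -59✗, 11✓, -49✓, -85✗
= [-4, -19, 93, -32, 11, -49]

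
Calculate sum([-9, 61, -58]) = -6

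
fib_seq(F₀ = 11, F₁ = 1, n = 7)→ [11, 1, 12, 13, 25, 38, 63]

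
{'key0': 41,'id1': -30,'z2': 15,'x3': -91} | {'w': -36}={'key0': 41, 'id1': -30, 'z2': 15, 'x3': -91, 'w': -36}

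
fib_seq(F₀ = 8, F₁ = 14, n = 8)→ [8, 14, 22, 36, 58, 94, 152, 246]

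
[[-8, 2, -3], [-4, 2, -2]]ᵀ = [[-8, -4], [2, 2], [-3, -2]]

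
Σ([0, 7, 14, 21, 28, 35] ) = 0 + 7 + 14 + 21 + 28 + 35
= 105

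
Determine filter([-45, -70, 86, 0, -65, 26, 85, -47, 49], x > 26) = keep x where x > 26: -45✗, -70✗, 86✓, 0✗, -65✗, 26✗, 85✓, -47✗, 49✓
= [86, 85, 49]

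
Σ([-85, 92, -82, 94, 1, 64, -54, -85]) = (-85) + 92 + (-82) + 94 + 1 + 64 + (-54) + (-85)
= -55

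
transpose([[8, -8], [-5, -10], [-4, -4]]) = [[8, -5, -4], [-8, -10, -4]]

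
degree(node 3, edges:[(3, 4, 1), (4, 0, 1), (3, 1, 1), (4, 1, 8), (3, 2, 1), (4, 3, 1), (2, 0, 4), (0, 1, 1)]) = incident: (3,4), (3,1), (3,2), (4,3)
= 4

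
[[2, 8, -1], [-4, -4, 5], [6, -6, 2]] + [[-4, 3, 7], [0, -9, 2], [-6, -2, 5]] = [[-2, 11, 6], [-4, -13, 7], [0, -8, 7]]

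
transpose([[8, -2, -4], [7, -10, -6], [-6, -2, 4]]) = [[8, 7, -6], [-2, -10, -2], [-4, -6, 4]]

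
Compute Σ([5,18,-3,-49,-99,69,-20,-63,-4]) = 5 + 18 + (-3) + (-49) + (-99) + 69 + (-20) + (-63) + (-4)
= -146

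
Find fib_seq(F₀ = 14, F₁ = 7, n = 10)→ [14, 7, 21, 28, 49, 77, 126, 203, 329, 532]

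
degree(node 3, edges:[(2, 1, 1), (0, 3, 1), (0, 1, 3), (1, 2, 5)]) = 1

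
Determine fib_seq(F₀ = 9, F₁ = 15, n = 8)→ [9, 15, 24, 39, 63, 102, 165, 267]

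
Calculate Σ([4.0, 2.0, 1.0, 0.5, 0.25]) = 4.0 + 2.0 + 1.0 + 0.5 + 0.25
= 7.75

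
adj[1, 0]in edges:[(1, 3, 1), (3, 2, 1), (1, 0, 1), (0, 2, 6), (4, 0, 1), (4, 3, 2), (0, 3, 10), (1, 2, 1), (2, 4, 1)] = 1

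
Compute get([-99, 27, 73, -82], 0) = -99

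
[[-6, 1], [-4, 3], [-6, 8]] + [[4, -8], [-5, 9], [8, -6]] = [[-2, -7], [-9, 12], [2, 2]]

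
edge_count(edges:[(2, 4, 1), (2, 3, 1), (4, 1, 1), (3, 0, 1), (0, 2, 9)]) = 5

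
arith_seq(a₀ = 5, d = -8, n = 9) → a_0 = 5 + 0*-8 = 5
a_1 = 5 + 1*-8 = -3
a_2 = 5 + 2*-8 = -11
...
= [5, -3, -11, -19, -27, -35, -43, -51, -59]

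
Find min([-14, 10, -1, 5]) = -14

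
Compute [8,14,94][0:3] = [8, 14, 94]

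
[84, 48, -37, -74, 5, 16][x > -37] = [84, 48, 5, 16]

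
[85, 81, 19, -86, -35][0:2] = [85, 81]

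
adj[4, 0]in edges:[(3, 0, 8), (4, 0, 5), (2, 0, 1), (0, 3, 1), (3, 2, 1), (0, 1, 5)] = 5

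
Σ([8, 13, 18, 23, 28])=90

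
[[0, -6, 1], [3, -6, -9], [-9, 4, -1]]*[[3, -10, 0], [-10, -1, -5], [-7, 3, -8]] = [[53, 9, 22], [132, -51, 102], [-60, 83, -12]]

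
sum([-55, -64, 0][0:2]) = -119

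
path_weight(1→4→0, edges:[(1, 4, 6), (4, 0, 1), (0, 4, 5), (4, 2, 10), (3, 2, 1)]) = 7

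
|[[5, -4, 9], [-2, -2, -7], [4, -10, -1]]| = 32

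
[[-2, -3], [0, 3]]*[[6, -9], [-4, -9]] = C[0][0] = (-2)*(6) + (-3)*(-4) = 0
C[0][1] = (-2)*(-9) + (-3)*(-9) = 45
C[1][0] = (0)*(6) + (3)*(-4) = -12
C[1][1] = (0)*(-9) + (3)*(-9) = -27
= [[0, 45], [-12, -27]]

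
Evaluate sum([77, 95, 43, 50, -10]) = 255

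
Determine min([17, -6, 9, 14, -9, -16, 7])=-16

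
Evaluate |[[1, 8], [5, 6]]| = (1)*(6) - (8)*(5)
= -34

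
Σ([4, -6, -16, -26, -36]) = 4 + (-6) + (-16) + (-26) + (-36)
= -80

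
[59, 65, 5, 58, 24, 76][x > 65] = [76]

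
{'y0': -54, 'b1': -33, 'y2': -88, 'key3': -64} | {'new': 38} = {'y0': -54, 'b1': -33, 'y2': -88, 'key3': -64, 'new': 38}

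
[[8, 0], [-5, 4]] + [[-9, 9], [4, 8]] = [[-1, 9], [-1, 12]]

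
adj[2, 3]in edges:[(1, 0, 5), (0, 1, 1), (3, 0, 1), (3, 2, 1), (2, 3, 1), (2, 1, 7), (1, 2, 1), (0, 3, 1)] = 1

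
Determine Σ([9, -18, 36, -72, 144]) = 99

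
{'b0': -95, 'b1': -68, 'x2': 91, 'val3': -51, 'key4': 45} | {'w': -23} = {'b0': -95, 'b1': -68, 'x2': 91, 'val3': -51, 'key4': 45, 'w': -23}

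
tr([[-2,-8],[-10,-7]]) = diagonal: (-2) + (-7)
= -9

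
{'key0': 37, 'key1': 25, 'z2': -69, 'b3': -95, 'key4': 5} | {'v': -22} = {'key0': 37, 'key1': 25, 'z2': -69, 'b3': -95, 'key4': 5, 'v': -22}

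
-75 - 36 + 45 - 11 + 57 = -20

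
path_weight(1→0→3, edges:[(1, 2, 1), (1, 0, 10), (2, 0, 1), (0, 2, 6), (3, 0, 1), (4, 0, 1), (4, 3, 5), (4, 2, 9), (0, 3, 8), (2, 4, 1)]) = w(1→0)=10 + w(0→3)=8
= 18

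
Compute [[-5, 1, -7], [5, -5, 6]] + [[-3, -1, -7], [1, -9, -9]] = [[-8, 0, -14], [6, -14, -3]]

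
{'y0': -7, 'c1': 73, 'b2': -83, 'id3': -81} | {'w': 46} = {'y0': -7, 'c1': 73, 'b2': -83, 'id3': -81, 'w': 46}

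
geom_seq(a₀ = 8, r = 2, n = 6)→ [8, 16, 32, 64, 128, 256]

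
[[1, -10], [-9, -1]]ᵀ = [[1, -9], [-10, -1]]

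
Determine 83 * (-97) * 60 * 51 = -24636060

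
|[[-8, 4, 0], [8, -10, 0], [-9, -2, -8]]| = -384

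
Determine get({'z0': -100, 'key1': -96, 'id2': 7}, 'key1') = -96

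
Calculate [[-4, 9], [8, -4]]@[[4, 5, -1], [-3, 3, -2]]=[[-43, 7, -14], [44, 28, 0]]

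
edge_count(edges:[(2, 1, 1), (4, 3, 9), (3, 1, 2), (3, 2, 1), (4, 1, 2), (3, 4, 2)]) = 6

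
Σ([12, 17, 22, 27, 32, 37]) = 12 + 17 + 22 + 27 + 32 + 37
= 147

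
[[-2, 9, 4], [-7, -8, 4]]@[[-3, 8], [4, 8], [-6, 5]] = C[0][0] = (-2)*(-3) + (9)*(4) + (4)*(-6) = 18
C[0][1] = (-2)*(8) + (9)*(8) + (4)*(5) = 76
C[1][0] = (-7)*(-3) + (-8)*(4) + (4)*(-6) = -35
C[1][1] = (-7)*(8) + (-8)*(8) + (4)*(5) = -100
= [[18, 76], [-35, -100]]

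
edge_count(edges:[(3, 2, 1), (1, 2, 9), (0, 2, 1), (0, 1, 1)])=4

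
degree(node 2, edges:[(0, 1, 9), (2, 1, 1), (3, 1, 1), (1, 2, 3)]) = 2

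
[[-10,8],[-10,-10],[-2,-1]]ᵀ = [[-10, -10, -2], [8, -10, -1]]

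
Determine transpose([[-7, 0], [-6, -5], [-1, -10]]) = [[-7, -6, -1], [0, -5, -10]]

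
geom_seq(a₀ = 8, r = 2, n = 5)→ a_0 = 8*2^0 = 8
a_1 = 8*2^1 = 16
a_2 = 8*2^2 = 32
...
= [8, 16, 32, 64, 128]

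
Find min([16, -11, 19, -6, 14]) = -11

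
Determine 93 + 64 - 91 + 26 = 92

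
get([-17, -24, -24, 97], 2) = -24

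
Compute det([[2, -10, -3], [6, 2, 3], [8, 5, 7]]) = (1)*(2)*det([[2, 3], [5, 7]]) + (-1)*(-10)*det([[6, 3], [8, 7]]) + (1)*(-3)*det([[6, 2], [8, 5]])
= -2 + 180 + -42
= 136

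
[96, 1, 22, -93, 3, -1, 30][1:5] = [1, 22, -93, 3]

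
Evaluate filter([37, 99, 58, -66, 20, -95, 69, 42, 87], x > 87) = [99]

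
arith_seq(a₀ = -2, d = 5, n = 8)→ [-2, 3, 8, 13, 18, 23, 28, 33]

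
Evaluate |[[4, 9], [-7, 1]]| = (4)*(1) - (9)*(-7)
= 67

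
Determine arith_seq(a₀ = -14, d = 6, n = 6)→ [-14, -8, -2, 4, 10, 16]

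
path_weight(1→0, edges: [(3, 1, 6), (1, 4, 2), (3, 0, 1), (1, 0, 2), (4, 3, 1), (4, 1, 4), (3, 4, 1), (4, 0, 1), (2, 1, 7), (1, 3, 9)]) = w(1→0)=2
= 2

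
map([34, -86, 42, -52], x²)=(34)²=1156, (-86)²=7396, (42)²=1764, (-52)²=2704
= [1156, 7396, 1764, 2704]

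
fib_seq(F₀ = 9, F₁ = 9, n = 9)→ F_2 = F_1 + F_0 = 18
F_3 = F_2 + F_1 = 27
F_4 = F_3 + F_2 = 45
...
= [9, 9, 18, 27, 45, 72, 117, 189, 306]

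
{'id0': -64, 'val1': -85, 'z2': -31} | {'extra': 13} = {'id0': -64, 'val1': -85, 'z2': -31, 'extra': 13}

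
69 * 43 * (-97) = -287799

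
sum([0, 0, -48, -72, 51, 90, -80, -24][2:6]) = slice → [-48, -72, 51, 90]
(-48) + (-72) + 51 + 90
= 21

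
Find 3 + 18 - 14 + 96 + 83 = 186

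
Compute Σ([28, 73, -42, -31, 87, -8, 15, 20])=28 + 73 + (-42) + (-31) + 87 + (-8) + 15 + 20
= 142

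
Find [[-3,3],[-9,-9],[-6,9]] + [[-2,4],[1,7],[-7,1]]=[[-5, 7], [-8, -2], [-13, 10]]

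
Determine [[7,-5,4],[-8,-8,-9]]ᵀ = [[7, -8], [-5, -8], [4, -9]]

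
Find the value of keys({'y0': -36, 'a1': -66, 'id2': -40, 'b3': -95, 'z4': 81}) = ['y0', 'a1', 'id2', 'b3', 'z4']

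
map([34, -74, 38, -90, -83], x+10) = 34+10=44, -74+10=-64, 38+10=48, -90+10=-80, -83+10=-73
= [44, -64, 48, -80, -73]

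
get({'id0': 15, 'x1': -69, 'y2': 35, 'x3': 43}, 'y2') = 35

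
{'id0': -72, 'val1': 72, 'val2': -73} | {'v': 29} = {'id0': -72, 'val1': 72, 'val2': -73, 'v': 29}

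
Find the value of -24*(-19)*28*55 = 702240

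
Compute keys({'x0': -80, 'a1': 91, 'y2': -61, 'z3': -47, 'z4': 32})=['x0', 'a1', 'y2', 'z3', 'z4']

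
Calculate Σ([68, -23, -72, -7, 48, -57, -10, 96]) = 68 + (-23) + (-72) + (-7) + 48 + (-57) + (-10) + 96
= 43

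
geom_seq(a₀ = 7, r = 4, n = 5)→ a_0 = 7*4^0 = 7
a_1 = 7*4^1 = 28
a_2 = 7*4^2 = 112
...
= [7, 28, 112, 448, 1792]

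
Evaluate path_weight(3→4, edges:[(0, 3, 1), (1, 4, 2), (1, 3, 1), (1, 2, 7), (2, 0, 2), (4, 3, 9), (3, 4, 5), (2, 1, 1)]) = 5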